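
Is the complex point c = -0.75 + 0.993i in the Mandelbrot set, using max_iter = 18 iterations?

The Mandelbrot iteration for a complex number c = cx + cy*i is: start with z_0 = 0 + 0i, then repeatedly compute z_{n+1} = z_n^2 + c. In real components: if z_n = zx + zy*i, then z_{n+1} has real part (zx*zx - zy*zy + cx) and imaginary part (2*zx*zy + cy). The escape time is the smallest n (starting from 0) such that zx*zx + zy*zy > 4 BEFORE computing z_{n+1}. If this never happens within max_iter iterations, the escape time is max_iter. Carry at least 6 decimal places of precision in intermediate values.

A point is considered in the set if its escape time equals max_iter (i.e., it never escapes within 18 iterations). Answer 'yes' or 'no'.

Answer: no

Derivation:
z_0 = 0 + 0i, c = -0.7500 + 0.9930i
Iter 1: z = -0.7500 + 0.9930i, |z|^2 = 1.5485
Iter 2: z = -1.1735 + -0.4965i, |z|^2 = 1.6237
Iter 3: z = 0.3807 + 2.1583i, |z|^2 = 4.8033
Escaped at iteration 3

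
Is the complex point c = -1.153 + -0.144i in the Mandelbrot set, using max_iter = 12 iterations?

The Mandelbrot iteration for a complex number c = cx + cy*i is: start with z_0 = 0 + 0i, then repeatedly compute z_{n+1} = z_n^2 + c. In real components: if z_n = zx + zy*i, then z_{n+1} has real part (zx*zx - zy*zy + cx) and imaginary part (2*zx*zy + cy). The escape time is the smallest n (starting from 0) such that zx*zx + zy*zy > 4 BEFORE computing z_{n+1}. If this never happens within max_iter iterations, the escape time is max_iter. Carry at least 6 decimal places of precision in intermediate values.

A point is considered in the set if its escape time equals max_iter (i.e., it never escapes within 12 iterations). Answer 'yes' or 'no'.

Answer: yes

Derivation:
z_0 = 0 + 0i, c = -1.1530 + -0.1440i
Iter 1: z = -1.1530 + -0.1440i, |z|^2 = 1.3501
Iter 2: z = 0.1557 + 0.1881i, |z|^2 = 0.0596
Iter 3: z = -1.1641 + -0.0854i, |z|^2 = 1.3625
Iter 4: z = 0.1949 + 0.0549i, |z|^2 = 0.0410
Iter 5: z = -1.1180 + -0.1226i, |z|^2 = 1.2650
Iter 6: z = 0.0820 + 0.1301i, |z|^2 = 0.0236
Iter 7: z = -1.1632 + -0.1227i, |z|^2 = 1.3681
Iter 8: z = 0.1850 + 0.1414i, |z|^2 = 0.0542
Iter 9: z = -1.1388 + -0.0917i, |z|^2 = 1.3052
Iter 10: z = 0.1354 + 0.0648i, |z|^2 = 0.0225
Iter 11: z = -1.1389 + -0.1265i, |z|^2 = 1.3130
Did not escape in 12 iterations → in set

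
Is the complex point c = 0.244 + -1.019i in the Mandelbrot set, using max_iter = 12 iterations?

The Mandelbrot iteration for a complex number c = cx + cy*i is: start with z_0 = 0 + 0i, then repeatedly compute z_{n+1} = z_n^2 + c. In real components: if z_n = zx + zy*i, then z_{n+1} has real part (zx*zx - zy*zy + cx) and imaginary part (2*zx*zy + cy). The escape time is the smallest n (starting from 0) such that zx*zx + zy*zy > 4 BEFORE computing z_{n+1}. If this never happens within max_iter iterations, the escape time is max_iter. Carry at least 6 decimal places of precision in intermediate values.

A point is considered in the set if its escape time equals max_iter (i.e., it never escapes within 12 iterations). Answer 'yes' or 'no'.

Answer: no

Derivation:
z_0 = 0 + 0i, c = 0.2440 + -1.0190i
Iter 1: z = 0.2440 + -1.0190i, |z|^2 = 1.0979
Iter 2: z = -0.7348 + -1.5163i, |z|^2 = 2.8390
Iter 3: z = -1.5151 + 1.2094i, |z|^2 = 3.7582
Iter 4: z = 1.0769 + -4.6837i, |z|^2 = 23.0971
Escaped at iteration 4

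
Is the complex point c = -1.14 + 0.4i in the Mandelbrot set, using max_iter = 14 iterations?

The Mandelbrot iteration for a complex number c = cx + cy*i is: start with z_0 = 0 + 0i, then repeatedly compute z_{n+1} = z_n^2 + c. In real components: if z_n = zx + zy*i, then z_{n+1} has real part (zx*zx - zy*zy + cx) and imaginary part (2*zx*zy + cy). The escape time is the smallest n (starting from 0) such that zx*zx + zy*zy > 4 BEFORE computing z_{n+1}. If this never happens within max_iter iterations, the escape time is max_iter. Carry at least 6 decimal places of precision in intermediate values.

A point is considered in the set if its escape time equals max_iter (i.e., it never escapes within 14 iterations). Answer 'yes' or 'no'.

z_0 = 0 + 0i, c = -1.1400 + 0.4000i
Iter 1: z = -1.1400 + 0.4000i, |z|^2 = 1.4596
Iter 2: z = -0.0004 + -0.5120i, |z|^2 = 0.2621
Iter 3: z = -1.4021 + 0.4004i, |z|^2 = 2.1263
Iter 4: z = 0.6657 + -0.7229i, |z|^2 = 0.9657
Iter 5: z = -1.2194 + -0.5624i, |z|^2 = 1.8032
Iter 6: z = 0.0307 + 1.7716i, |z|^2 = 3.1394
Iter 7: z = -4.2775 + 0.5086i, |z|^2 = 18.5557
Escaped at iteration 7

Answer: no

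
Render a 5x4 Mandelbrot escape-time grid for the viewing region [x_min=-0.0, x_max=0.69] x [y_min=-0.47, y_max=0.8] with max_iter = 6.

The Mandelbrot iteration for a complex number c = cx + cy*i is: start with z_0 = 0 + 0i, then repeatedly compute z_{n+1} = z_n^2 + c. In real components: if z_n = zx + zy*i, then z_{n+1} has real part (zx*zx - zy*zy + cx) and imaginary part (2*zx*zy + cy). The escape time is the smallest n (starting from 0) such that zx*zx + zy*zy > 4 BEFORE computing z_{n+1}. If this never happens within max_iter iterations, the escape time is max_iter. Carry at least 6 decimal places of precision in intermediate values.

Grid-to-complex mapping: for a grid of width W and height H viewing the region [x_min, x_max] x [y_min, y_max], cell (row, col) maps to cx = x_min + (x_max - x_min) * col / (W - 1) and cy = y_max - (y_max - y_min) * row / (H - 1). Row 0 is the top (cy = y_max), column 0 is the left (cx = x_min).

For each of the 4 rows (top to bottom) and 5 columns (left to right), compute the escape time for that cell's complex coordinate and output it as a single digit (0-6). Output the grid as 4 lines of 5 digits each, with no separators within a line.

Answer: 65433
66653
66653
66653

Derivation:
(row=0, col=0): c = 0.0000 + 0.8000i → escape time 6
(row=0, col=1): c = 0.1725 + 0.8000i → escape time 5
(row=0, col=2): c = 0.3450 + 0.8000i → escape time 4
(row=0, col=3): c = 0.5175 + 0.8000i → escape time 3
(row=0, col=4): c = 0.6900 + 0.8000i → escape time 3
(row=1, col=0): c = 0.0000 + 0.3767i → escape time 6
(row=1, col=1): c = 0.1725 + 0.3767i → escape time 6
(row=1, col=2): c = 0.3450 + 0.3767i → escape time 6
(row=1, col=3): c = 0.5175 + 0.3767i → escape time 5
(row=1, col=4): c = 0.6900 + 0.3767i → escape time 3
(row=2, col=0): c = 0.0000 + -0.0467i → escape time 6
(row=2, col=1): c = 0.1725 + -0.0467i → escape time 6
(row=2, col=2): c = 0.3450 + -0.0467i → escape time 6
(row=2, col=3): c = 0.5175 + -0.0467i → escape time 5
(row=2, col=4): c = 0.6900 + -0.0467i → escape time 3
(row=3, col=0): c = 0.0000 + -0.4700i → escape time 6
(row=3, col=1): c = 0.1725 + -0.4700i → escape time 6
(row=3, col=2): c = 0.3450 + -0.4700i → escape time 6
(row=3, col=3): c = 0.5175 + -0.4700i → escape time 5
(row=3, col=4): c = 0.6900 + -0.4700i → escape time 3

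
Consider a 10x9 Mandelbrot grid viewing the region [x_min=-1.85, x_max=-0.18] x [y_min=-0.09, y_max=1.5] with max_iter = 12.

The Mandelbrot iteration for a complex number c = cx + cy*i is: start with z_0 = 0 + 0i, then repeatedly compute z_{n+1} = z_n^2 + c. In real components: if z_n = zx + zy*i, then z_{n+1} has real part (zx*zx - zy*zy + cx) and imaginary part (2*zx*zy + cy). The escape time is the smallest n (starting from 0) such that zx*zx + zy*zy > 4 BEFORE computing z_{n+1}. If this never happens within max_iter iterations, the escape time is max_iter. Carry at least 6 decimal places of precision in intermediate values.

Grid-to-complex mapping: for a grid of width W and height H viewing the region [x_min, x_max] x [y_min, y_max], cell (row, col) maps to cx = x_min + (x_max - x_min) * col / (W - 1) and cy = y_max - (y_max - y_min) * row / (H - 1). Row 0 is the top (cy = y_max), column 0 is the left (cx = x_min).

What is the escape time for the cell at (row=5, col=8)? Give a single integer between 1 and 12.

Answer: 12

Derivation:
z_0 = 0 + 0i, c = -0.3656 + 0.5062i
Iter 1: z = -0.3656 + 0.5062i, |z|^2 = 0.3899
Iter 2: z = -0.4882 + 0.1361i, |z|^2 = 0.2569
Iter 3: z = -0.1457 + 0.3733i, |z|^2 = 0.1606
Iter 4: z = -0.4837 + 0.3974i, |z|^2 = 0.3919
Iter 5: z = -0.2895 + 0.1218i, |z|^2 = 0.0987
Iter 6: z = -0.2965 + 0.4357i, |z|^2 = 0.2778
Iter 7: z = -0.4675 + 0.2478i, |z|^2 = 0.2800
Iter 8: z = -0.2084 + 0.2745i, |z|^2 = 0.1188
Iter 9: z = -0.3975 + 0.3918i, |z|^2 = 0.3115
Iter 10: z = -0.3611 + 0.1948i, |z|^2 = 0.1683
Iter 11: z = -0.2731 + 0.3656i, |z|^2 = 0.2083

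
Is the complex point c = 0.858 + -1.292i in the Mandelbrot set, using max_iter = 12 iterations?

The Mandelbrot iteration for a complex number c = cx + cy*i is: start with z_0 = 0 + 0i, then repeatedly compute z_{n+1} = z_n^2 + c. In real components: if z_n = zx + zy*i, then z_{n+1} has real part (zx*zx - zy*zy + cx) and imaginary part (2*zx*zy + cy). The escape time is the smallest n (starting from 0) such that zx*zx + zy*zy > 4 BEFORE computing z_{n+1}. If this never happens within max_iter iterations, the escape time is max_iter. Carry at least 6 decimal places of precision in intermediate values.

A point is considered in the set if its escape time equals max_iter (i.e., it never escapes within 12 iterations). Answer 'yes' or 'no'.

z_0 = 0 + 0i, c = 0.8580 + -1.2920i
Iter 1: z = 0.8580 + -1.2920i, |z|^2 = 2.4054
Iter 2: z = -0.0751 + -3.5091i, |z|^2 = 12.3192
Escaped at iteration 2

Answer: no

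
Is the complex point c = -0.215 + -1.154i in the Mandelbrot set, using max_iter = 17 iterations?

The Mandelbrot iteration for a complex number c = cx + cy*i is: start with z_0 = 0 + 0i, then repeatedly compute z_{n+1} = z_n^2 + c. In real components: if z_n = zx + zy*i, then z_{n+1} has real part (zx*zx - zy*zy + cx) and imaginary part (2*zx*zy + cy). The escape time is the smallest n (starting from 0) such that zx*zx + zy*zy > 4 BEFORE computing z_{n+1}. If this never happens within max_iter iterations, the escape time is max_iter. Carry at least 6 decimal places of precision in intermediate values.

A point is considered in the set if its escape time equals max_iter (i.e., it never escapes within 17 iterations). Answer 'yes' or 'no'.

z_0 = 0 + 0i, c = -0.2150 + -1.1540i
Iter 1: z = -0.2150 + -1.1540i, |z|^2 = 1.3779
Iter 2: z = -1.5005 + -0.6578i, |z|^2 = 2.6841
Iter 3: z = 1.6038 + 0.8200i, |z|^2 = 3.2445
Iter 4: z = 1.6848 + 1.4762i, |z|^2 = 5.0177
Escaped at iteration 4

Answer: no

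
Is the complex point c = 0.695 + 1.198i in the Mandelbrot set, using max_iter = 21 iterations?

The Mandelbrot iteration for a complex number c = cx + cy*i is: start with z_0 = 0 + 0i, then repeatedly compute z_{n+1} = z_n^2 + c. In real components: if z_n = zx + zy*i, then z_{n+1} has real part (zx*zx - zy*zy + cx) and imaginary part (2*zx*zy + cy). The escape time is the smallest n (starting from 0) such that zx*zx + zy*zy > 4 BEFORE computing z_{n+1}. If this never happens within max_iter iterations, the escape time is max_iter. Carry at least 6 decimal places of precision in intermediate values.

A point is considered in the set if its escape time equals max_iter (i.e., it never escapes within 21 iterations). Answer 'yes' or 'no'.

z_0 = 0 + 0i, c = 0.6950 + 1.1980i
Iter 1: z = 0.6950 + 1.1980i, |z|^2 = 1.9182
Iter 2: z = -0.2572 + 2.8632i, |z|^2 = 8.2642
Escaped at iteration 2

Answer: no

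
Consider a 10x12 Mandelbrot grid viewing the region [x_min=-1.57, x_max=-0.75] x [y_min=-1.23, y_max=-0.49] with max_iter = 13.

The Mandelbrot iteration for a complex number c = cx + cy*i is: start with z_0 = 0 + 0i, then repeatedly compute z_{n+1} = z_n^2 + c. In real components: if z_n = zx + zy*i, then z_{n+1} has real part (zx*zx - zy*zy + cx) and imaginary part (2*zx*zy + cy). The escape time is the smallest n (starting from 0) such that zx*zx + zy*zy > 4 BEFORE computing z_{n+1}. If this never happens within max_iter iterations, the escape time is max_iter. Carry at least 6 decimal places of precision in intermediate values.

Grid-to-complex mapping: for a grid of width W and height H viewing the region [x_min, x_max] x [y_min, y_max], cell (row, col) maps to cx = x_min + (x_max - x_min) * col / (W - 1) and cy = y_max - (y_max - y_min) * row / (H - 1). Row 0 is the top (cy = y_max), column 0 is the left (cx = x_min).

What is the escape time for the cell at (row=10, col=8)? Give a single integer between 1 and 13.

z_0 = 0 + 0i, c = -0.8411 + -1.1627i
Iter 1: z = -0.8411 + -1.1627i, |z|^2 = 2.0594
Iter 2: z = -1.4856 + 0.7932i, |z|^2 = 2.8362
Iter 3: z = 0.7366 + -3.5196i, |z|^2 = 12.9299
Escaped at iteration 3

Answer: 3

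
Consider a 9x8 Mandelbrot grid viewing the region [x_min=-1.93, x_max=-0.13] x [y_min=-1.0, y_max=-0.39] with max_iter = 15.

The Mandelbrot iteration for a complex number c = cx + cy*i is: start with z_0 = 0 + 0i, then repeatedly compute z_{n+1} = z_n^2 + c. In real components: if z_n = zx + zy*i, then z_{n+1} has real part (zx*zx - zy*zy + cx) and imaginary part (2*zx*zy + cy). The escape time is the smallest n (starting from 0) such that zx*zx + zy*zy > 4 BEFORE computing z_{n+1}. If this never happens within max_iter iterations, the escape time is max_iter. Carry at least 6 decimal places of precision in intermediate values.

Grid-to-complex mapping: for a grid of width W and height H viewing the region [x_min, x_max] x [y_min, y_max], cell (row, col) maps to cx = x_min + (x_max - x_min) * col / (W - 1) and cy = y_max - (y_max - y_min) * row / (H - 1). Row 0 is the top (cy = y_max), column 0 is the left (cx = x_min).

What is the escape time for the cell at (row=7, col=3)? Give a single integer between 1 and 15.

z_0 = 0 + 0i, c = -1.2550 + -1.0000i
Iter 1: z = -1.2550 + -1.0000i, |z|^2 = 2.5750
Iter 2: z = -0.6800 + 1.5100i, |z|^2 = 2.7425
Iter 3: z = -3.0727 + -3.0535i, |z|^2 = 18.7657
Escaped at iteration 3

Answer: 3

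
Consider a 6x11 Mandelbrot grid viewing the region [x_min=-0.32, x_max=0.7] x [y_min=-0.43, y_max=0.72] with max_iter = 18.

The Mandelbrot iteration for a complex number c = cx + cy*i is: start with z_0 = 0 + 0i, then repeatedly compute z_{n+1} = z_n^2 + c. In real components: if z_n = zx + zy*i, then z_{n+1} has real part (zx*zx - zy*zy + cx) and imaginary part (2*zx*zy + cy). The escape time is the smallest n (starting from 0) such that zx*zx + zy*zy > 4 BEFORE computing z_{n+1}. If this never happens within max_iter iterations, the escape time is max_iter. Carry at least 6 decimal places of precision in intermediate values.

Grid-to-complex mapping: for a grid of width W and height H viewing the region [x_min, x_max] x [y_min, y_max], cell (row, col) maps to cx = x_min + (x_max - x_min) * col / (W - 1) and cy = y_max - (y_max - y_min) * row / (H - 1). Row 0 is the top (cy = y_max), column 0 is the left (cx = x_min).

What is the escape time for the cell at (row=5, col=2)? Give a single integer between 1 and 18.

z_0 = 0 + 0i, c = 0.0880 + 0.1450i
Iter 1: z = 0.0880 + 0.1450i, |z|^2 = 0.0288
Iter 2: z = 0.0747 + 0.1705i, |z|^2 = 0.0347
Iter 3: z = 0.0645 + 0.1705i, |z|^2 = 0.0332
Iter 4: z = 0.0631 + 0.1670i, |z|^2 = 0.0319
Iter 5: z = 0.0641 + 0.1661i, |z|^2 = 0.0317
Iter 6: z = 0.0645 + 0.1663i, |z|^2 = 0.0318
Iter 7: z = 0.0645 + 0.1665i, |z|^2 = 0.0319
Iter 8: z = 0.0645 + 0.1665i, |z|^2 = 0.0319
Iter 9: z = 0.0644 + 0.1665i, |z|^2 = 0.0319
Iter 10: z = 0.0644 + 0.1665i, |z|^2 = 0.0319
Iter 11: z = 0.0644 + 0.1665i, |z|^2 = 0.0319
Iter 12: z = 0.0644 + 0.1665i, |z|^2 = 0.0319
Iter 13: z = 0.0644 + 0.1665i, |z|^2 = 0.0319
Iter 14: z = 0.0644 + 0.1665i, |z|^2 = 0.0319
Iter 15: z = 0.0644 + 0.1665i, |z|^2 = 0.0319
Iter 16: z = 0.0644 + 0.1665i, |z|^2 = 0.0319
Iter 17: z = 0.0644 + 0.1665i, |z|^2 = 0.0319

Answer: 18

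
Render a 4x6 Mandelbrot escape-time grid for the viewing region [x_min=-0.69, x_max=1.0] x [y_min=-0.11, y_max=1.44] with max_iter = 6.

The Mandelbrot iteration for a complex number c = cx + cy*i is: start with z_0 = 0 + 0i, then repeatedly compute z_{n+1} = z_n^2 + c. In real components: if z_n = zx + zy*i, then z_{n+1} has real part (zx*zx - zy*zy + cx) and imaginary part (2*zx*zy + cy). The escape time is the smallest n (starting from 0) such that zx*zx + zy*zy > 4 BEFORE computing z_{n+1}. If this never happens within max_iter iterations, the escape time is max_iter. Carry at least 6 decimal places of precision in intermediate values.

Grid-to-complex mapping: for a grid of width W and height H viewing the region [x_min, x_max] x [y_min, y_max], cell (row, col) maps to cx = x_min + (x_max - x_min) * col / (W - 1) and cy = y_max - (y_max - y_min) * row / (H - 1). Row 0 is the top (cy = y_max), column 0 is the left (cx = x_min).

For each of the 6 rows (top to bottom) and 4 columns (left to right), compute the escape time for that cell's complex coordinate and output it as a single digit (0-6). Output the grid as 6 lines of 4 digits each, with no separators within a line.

(row=0, col=0): c = -0.6900 + 1.4400i → escape time 2
(row=0, col=1): c = -0.1267 + 1.4400i → escape time 2
(row=0, col=2): c = 0.4367 + 1.4400i → escape time 2
(row=0, col=3): c = 1.0000 + 1.4400i → escape time 2
(row=1, col=0): c = -0.6900 + 1.1300i → escape time 3
(row=1, col=1): c = -0.1267 + 1.1300i → escape time 5
(row=1, col=2): c = 0.4367 + 1.1300i → escape time 2
(row=1, col=3): c = 1.0000 + 1.1300i → escape time 2
(row=2, col=0): c = -0.6900 + 0.8200i → escape time 4
(row=2, col=1): c = -0.1267 + 0.8200i → escape time 6
(row=2, col=2): c = 0.4367 + 0.8200i → escape time 3
(row=2, col=3): c = 1.0000 + 0.8200i → escape time 2
(row=3, col=0): c = -0.6900 + 0.5100i → escape time 6
(row=3, col=1): c = -0.1267 + 0.5100i → escape time 6
(row=3, col=2): c = 0.4367 + 0.5100i → escape time 6
(row=3, col=3): c = 1.0000 + 0.5100i → escape time 2
(row=4, col=0): c = -0.6900 + 0.2000i → escape time 6
(row=4, col=1): c = -0.1267 + 0.2000i → escape time 6
(row=4, col=2): c = 0.4367 + 0.2000i → escape time 6
(row=4, col=3): c = 1.0000 + 0.2000i → escape time 2
(row=5, col=0): c = -0.6900 + -0.1100i → escape time 6
(row=5, col=1): c = -0.1267 + -0.1100i → escape time 6
(row=5, col=2): c = 0.4367 + -0.1100i → escape time 6
(row=5, col=3): c = 1.0000 + -0.1100i → escape time 2

Answer: 2222
3522
4632
6662
6662
6662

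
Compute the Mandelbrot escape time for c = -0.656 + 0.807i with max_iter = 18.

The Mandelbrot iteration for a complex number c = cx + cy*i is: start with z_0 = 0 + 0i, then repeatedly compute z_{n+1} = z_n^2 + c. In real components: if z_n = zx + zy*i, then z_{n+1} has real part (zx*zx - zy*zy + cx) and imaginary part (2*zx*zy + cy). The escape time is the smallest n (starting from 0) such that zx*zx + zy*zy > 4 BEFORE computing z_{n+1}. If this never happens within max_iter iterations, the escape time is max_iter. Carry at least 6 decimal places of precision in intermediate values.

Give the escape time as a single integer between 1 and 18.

z_0 = 0 + 0i, c = -0.6560 + 0.8070i
Iter 1: z = -0.6560 + 0.8070i, |z|^2 = 1.0816
Iter 2: z = -0.8769 + -0.2518i, |z|^2 = 0.8324
Iter 3: z = 0.0496 + 1.2486i, |z|^2 = 1.5614
Iter 4: z = -2.2125 + 0.9308i, |z|^2 = 5.7616
Escaped at iteration 4

Answer: 4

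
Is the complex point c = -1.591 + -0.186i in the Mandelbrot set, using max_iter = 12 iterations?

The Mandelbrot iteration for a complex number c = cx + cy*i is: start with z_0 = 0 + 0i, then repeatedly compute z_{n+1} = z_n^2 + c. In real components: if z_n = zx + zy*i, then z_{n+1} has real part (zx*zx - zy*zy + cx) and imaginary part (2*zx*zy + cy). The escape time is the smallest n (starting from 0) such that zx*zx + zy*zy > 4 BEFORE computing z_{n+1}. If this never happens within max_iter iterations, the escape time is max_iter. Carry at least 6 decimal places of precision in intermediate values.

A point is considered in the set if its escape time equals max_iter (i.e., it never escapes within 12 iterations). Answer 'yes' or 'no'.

Answer: no

Derivation:
z_0 = 0 + 0i, c = -1.5910 + -0.1860i
Iter 1: z = -1.5910 + -0.1860i, |z|^2 = 2.5659
Iter 2: z = 0.9057 + 0.4059i, |z|^2 = 0.9850
Iter 3: z = -0.9355 + 0.5491i, |z|^2 = 1.1766
Iter 4: z = -1.0175 + -1.2134i, |z|^2 = 2.5076
Iter 5: z = -2.0280 + 2.2833i, |z|^2 = 9.3263
Escaped at iteration 5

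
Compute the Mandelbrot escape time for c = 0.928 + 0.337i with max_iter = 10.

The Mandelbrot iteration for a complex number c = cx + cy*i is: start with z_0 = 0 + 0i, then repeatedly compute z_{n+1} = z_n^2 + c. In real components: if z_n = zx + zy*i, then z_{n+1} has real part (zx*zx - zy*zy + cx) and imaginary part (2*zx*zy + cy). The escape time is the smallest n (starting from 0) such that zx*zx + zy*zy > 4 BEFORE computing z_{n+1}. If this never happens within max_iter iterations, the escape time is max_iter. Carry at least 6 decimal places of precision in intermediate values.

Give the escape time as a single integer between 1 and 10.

z_0 = 0 + 0i, c = 0.9280 + 0.3370i
Iter 1: z = 0.9280 + 0.3370i, |z|^2 = 0.9748
Iter 2: z = 1.6756 + 0.9625i, |z|^2 = 3.7340
Iter 3: z = 2.8093 + 3.5625i, |z|^2 = 20.5835
Escaped at iteration 3

Answer: 3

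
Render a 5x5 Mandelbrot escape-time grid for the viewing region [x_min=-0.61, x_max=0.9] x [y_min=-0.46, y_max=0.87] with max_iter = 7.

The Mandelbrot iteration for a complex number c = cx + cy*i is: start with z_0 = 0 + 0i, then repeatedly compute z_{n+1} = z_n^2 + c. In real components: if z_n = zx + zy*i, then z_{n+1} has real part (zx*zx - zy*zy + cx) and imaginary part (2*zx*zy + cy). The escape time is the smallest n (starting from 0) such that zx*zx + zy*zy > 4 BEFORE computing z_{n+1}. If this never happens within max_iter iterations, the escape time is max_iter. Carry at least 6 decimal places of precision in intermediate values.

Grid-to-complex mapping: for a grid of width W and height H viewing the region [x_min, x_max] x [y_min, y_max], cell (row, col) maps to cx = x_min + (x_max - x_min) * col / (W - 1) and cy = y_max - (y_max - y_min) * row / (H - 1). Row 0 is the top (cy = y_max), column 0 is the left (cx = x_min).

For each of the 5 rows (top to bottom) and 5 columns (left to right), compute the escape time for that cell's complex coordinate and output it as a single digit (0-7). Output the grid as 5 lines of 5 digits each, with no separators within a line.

Answer: 47532
77742
77753
77753
77753

Derivation:
(row=0, col=0): c = -0.6100 + 0.8700i → escape time 4
(row=0, col=1): c = -0.2325 + 0.8700i → escape time 7
(row=0, col=2): c = 0.1450 + 0.8700i → escape time 5
(row=0, col=3): c = 0.5225 + 0.8700i → escape time 3
(row=0, col=4): c = 0.9000 + 0.8700i → escape time 2
(row=1, col=0): c = -0.6100 + 0.5375i → escape time 7
(row=1, col=1): c = -0.2325 + 0.5375i → escape time 7
(row=1, col=2): c = 0.1450 + 0.5375i → escape time 7
(row=1, col=3): c = 0.5225 + 0.5375i → escape time 4
(row=1, col=4): c = 0.9000 + 0.5375i → escape time 2
(row=2, col=0): c = -0.6100 + 0.2050i → escape time 7
(row=2, col=1): c = -0.2325 + 0.2050i → escape time 7
(row=2, col=2): c = 0.1450 + 0.2050i → escape time 7
(row=2, col=3): c = 0.5225 + 0.2050i → escape time 5
(row=2, col=4): c = 0.9000 + 0.2050i → escape time 3
(row=3, col=0): c = -0.6100 + -0.1275i → escape time 7
(row=3, col=1): c = -0.2325 + -0.1275i → escape time 7
(row=3, col=2): c = 0.1450 + -0.1275i → escape time 7
(row=3, col=3): c = 0.5225 + -0.1275i → escape time 5
(row=3, col=4): c = 0.9000 + -0.1275i → escape time 3
(row=4, col=0): c = -0.6100 + -0.4600i → escape time 7
(row=4, col=1): c = -0.2325 + -0.4600i → escape time 7
(row=4, col=2): c = 0.1450 + -0.4600i → escape time 7
(row=4, col=3): c = 0.5225 + -0.4600i → escape time 5
(row=4, col=4): c = 0.9000 + -0.4600i → escape time 3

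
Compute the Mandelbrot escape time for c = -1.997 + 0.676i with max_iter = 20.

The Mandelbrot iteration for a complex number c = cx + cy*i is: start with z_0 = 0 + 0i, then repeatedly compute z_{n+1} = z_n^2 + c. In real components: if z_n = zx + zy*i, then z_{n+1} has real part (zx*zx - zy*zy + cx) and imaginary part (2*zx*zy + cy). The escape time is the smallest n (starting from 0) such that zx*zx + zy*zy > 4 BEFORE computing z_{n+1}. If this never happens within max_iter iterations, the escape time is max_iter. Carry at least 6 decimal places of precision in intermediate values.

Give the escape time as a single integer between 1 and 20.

Answer: 1

Derivation:
z_0 = 0 + 0i, c = -1.9970 + 0.6760i
Iter 1: z = -1.9970 + 0.6760i, |z|^2 = 4.4450
Escaped at iteration 1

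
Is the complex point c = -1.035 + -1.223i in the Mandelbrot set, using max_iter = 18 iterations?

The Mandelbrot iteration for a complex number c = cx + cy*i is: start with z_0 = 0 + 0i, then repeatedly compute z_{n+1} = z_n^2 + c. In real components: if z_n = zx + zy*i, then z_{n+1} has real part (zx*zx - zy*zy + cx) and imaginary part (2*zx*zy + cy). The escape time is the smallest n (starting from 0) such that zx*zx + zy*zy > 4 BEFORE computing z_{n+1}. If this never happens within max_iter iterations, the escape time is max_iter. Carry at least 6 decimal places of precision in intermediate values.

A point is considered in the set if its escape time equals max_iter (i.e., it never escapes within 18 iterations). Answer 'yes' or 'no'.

z_0 = 0 + 0i, c = -1.0350 + -1.2230i
Iter 1: z = -1.0350 + -1.2230i, |z|^2 = 2.5670
Iter 2: z = -1.4595 + 1.3086i, |z|^2 = 3.8426
Iter 3: z = -0.6173 + -5.0428i, |z|^2 = 25.8113
Escaped at iteration 3

Answer: no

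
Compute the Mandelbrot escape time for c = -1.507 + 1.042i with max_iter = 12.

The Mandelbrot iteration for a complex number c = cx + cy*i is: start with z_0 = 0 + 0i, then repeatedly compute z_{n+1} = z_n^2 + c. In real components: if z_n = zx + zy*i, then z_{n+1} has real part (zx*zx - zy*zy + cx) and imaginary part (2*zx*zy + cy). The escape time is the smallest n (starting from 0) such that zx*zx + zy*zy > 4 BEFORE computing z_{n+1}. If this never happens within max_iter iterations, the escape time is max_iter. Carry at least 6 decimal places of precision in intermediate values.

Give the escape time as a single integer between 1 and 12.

z_0 = 0 + 0i, c = -1.5070 + 1.0420i
Iter 1: z = -1.5070 + 1.0420i, |z|^2 = 3.3568
Iter 2: z = -0.3217 + -2.0986i, |z|^2 = 4.5076
Escaped at iteration 2

Answer: 2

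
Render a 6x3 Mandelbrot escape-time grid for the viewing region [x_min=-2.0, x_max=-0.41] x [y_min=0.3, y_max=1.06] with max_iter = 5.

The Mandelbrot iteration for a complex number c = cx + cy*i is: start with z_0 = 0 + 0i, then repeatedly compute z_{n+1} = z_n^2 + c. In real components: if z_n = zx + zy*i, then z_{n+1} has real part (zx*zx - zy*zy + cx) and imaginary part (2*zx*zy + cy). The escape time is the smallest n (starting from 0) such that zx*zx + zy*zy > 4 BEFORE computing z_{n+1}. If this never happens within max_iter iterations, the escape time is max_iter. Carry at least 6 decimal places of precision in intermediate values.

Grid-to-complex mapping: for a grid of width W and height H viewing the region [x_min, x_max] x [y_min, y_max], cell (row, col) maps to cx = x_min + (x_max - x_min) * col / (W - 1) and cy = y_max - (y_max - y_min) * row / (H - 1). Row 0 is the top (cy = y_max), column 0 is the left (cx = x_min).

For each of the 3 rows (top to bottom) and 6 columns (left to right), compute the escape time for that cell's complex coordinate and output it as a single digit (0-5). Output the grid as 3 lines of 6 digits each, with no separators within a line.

(row=0, col=0): c = -2.0000 + 1.0600i → escape time 1
(row=0, col=1): c = -1.6820 + 1.0600i → escape time 2
(row=0, col=2): c = -1.3640 + 1.0600i → escape time 3
(row=0, col=3): c = -1.0460 + 1.0600i → escape time 3
(row=0, col=4): c = -0.7280 + 1.0600i → escape time 3
(row=0, col=5): c = -0.4100 + 1.0600i → escape time 4
(row=1, col=0): c = -2.0000 + 0.6800i → escape time 1
(row=1, col=1): c = -1.6820 + 0.6800i → escape time 3
(row=1, col=2): c = -1.3640 + 0.6800i → escape time 3
(row=1, col=3): c = -1.0460 + 0.6800i → escape time 4
(row=1, col=4): c = -0.7280 + 0.6800i → escape time 5
(row=1, col=5): c = -0.4100 + 0.6800i → escape time 5
(row=2, col=0): c = -2.0000 + 0.3000i → escape time 1
(row=2, col=1): c = -1.6820 + 0.3000i → escape time 4
(row=2, col=2): c = -1.3640 + 0.3000i → escape time 5
(row=2, col=3): c = -1.0460 + 0.3000i → escape time 5
(row=2, col=4): c = -0.7280 + 0.3000i → escape time 5
(row=2, col=5): c = -0.4100 + 0.3000i → escape time 5

Answer: 123334
133455
145555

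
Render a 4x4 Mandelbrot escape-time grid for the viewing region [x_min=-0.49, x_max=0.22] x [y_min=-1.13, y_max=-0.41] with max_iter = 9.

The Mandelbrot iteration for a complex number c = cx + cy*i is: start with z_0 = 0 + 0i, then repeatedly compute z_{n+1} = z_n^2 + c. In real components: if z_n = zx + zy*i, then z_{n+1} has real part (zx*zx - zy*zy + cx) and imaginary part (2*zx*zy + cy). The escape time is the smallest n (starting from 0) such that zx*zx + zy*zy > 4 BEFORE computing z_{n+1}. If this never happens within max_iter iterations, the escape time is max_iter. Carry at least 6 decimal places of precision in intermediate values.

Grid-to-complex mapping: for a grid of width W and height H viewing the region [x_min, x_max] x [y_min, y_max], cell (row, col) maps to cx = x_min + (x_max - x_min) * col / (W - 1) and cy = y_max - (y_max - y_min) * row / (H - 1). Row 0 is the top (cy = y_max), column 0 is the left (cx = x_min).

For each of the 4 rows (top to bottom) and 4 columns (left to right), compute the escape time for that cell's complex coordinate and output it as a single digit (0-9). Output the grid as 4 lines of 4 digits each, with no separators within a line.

(row=0, col=0): c = -0.4900 + -0.4100i → escape time 9
(row=0, col=1): c = -0.2533 + -0.4100i → escape time 9
(row=0, col=2): c = -0.0167 + -0.4100i → escape time 9
(row=0, col=3): c = 0.2200 + -0.4100i → escape time 9
(row=1, col=0): c = -0.4900 + -0.6500i → escape time 9
(row=1, col=1): c = -0.2533 + -0.6500i → escape time 9
(row=1, col=2): c = -0.0167 + -0.6500i → escape time 9
(row=1, col=3): c = 0.2200 + -0.6500i → escape time 8
(row=2, col=0): c = -0.4900 + -0.8900i → escape time 4
(row=2, col=1): c = -0.2533 + -0.8900i → escape time 9
(row=2, col=2): c = -0.0167 + -0.8900i → escape time 8
(row=2, col=3): c = 0.2200 + -0.8900i → escape time 4
(row=3, col=0): c = -0.4900 + -1.1300i → escape time 3
(row=3, col=1): c = -0.2533 + -1.1300i → escape time 4
(row=3, col=2): c = -0.0167 + -1.1300i → escape time 4
(row=3, col=3): c = 0.2200 + -1.1300i → escape time 3

Answer: 9999
9998
4984
3443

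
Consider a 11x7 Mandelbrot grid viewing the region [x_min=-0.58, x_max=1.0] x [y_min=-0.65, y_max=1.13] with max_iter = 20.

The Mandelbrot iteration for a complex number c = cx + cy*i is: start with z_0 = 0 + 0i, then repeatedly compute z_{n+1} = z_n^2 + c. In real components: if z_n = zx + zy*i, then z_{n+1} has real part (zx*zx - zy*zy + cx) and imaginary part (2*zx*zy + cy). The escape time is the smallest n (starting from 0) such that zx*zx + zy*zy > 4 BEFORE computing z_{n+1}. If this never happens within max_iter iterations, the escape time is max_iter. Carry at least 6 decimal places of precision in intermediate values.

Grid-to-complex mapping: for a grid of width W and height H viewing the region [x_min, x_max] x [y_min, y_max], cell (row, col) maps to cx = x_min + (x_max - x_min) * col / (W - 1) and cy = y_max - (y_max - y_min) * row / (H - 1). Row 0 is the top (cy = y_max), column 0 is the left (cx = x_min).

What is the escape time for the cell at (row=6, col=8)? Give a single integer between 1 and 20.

z_0 = 0 + 0i, c = 0.6840 + -0.6500i
Iter 1: z = 0.6840 + -0.6500i, |z|^2 = 0.8904
Iter 2: z = 0.7294 + -1.5392i, |z|^2 = 2.9011
Iter 3: z = -1.1532 + -2.8952i, |z|^2 = 9.7123
Escaped at iteration 3

Answer: 3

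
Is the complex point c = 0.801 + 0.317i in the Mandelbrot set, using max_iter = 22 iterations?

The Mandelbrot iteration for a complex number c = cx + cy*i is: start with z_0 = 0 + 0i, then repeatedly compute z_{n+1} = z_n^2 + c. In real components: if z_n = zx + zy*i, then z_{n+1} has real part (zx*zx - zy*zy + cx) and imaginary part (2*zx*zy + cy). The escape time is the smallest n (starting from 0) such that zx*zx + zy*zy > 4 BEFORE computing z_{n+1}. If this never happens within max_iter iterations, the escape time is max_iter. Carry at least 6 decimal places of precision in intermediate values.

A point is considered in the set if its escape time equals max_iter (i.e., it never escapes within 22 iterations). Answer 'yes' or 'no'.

z_0 = 0 + 0i, c = 0.8010 + 0.3170i
Iter 1: z = 0.8010 + 0.3170i, |z|^2 = 0.7421
Iter 2: z = 1.3421 + 0.8248i, |z|^2 = 2.4816
Iter 3: z = 1.9219 + 2.5310i, |z|^2 = 10.0999
Escaped at iteration 3

Answer: no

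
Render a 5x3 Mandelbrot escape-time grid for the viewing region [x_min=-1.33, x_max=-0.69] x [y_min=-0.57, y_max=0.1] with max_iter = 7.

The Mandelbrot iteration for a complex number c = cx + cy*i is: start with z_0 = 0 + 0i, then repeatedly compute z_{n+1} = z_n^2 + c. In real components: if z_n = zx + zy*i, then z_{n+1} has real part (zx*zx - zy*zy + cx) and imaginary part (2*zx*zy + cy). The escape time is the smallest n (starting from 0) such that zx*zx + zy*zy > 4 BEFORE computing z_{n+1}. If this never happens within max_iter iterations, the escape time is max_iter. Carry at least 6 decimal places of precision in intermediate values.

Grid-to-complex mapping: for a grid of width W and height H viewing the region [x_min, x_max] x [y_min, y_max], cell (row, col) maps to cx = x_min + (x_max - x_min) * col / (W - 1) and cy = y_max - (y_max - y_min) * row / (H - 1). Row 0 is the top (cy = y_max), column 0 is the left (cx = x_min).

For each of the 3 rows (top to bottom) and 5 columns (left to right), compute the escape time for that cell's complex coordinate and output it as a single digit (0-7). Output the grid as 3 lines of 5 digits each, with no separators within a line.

(row=0, col=0): c = -1.3300 + 0.1000i → escape time 7
(row=0, col=1): c = -1.1700 + 0.1000i → escape time 7
(row=0, col=2): c = -1.0100 + 0.1000i → escape time 7
(row=0, col=3): c = -0.8500 + 0.1000i → escape time 7
(row=0, col=4): c = -0.6900 + 0.1000i → escape time 7
(row=1, col=0): c = -1.3300 + -0.2350i → escape time 7
(row=1, col=1): c = -1.1700 + -0.2350i → escape time 7
(row=1, col=2): c = -1.0100 + -0.2350i → escape time 7
(row=1, col=3): c = -0.8500 + -0.2350i → escape time 7
(row=1, col=4): c = -0.6900 + -0.2350i → escape time 7
(row=2, col=0): c = -1.3300 + -0.5700i → escape time 3
(row=2, col=1): c = -1.1700 + -0.5700i → escape time 4
(row=2, col=2): c = -1.0100 + -0.5700i → escape time 5
(row=2, col=3): c = -0.8500 + -0.5700i → escape time 5
(row=2, col=4): c = -0.6900 + -0.5700i → escape time 7

Answer: 77777
77777
34557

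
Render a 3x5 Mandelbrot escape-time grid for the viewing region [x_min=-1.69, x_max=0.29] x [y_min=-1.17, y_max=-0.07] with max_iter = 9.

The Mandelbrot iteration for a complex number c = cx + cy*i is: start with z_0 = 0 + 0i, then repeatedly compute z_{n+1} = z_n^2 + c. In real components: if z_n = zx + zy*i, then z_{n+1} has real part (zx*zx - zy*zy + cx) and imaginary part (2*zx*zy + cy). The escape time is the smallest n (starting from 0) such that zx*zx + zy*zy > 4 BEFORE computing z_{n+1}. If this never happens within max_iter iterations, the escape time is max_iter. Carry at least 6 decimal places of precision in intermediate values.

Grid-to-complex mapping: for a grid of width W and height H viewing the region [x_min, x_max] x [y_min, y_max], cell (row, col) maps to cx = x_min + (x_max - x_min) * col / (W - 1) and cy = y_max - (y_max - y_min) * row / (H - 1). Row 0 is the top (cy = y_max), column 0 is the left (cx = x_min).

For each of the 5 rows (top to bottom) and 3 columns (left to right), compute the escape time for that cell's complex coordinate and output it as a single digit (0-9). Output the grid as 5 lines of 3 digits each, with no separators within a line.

Answer: 699
499
369
244
132

Derivation:
(row=0, col=0): c = -1.6900 + -0.0700i → escape time 6
(row=0, col=1): c = -0.7000 + -0.0700i → escape time 9
(row=0, col=2): c = 0.2900 + -0.0700i → escape time 9
(row=1, col=0): c = -1.6900 + -0.3450i → escape time 4
(row=1, col=1): c = -0.7000 + -0.3450i → escape time 9
(row=1, col=2): c = 0.2900 + -0.3450i → escape time 9
(row=2, col=0): c = -1.6900 + -0.6200i → escape time 3
(row=2, col=1): c = -0.7000 + -0.6200i → escape time 6
(row=2, col=2): c = 0.2900 + -0.6200i → escape time 9
(row=3, col=0): c = -1.6900 + -0.8950i → escape time 2
(row=3, col=1): c = -0.7000 + -0.8950i → escape time 4
(row=3, col=2): c = 0.2900 + -0.8950i → escape time 4
(row=4, col=0): c = -1.6900 + -1.1700i → escape time 1
(row=4, col=1): c = -0.7000 + -1.1700i → escape time 3
(row=4, col=2): c = 0.2900 + -1.1700i → escape time 2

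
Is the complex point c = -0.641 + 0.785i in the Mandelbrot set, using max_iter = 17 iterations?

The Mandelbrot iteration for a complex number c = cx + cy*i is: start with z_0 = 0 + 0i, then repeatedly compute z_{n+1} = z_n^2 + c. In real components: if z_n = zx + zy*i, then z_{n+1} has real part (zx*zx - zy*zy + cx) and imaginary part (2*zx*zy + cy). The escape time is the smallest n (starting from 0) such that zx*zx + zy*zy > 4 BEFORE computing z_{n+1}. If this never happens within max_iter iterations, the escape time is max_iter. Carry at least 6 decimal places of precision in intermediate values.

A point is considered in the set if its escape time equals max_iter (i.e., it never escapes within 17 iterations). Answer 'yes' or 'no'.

z_0 = 0 + 0i, c = -0.6410 + 0.7850i
Iter 1: z = -0.6410 + 0.7850i, |z|^2 = 1.0271
Iter 2: z = -0.8463 + -0.2214i, |z|^2 = 0.7653
Iter 3: z = 0.0263 + 1.1597i, |z|^2 = 1.3456
Iter 4: z = -1.9852 + 0.8460i, |z|^2 = 4.6569
Escaped at iteration 4

Answer: no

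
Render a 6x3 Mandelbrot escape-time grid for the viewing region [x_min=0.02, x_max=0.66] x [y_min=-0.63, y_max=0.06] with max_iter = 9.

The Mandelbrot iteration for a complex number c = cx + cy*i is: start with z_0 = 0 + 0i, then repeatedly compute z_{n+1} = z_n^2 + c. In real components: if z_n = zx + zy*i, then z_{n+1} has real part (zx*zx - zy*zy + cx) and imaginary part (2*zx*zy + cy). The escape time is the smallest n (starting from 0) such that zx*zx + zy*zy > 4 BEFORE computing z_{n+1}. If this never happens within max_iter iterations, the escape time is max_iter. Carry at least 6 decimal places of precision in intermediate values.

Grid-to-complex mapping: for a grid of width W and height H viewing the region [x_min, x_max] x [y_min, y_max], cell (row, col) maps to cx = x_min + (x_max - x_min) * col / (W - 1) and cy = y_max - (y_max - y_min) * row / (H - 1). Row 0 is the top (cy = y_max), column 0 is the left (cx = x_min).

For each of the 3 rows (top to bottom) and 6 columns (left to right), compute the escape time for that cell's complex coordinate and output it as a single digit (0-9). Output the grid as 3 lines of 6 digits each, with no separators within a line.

(row=0, col=0): c = 0.0200 + 0.0600i → escape time 9
(row=0, col=1): c = 0.1480 + 0.0600i → escape time 9
(row=0, col=2): c = 0.2760 + 0.0600i → escape time 9
(row=0, col=3): c = 0.4040 + 0.0600i → escape time 7
(row=0, col=4): c = 0.5320 + 0.0600i → escape time 5
(row=0, col=5): c = 0.6600 + 0.0600i → escape time 4
(row=1, col=0): c = 0.0200 + -0.2850i → escape time 9
(row=1, col=1): c = 0.1480 + -0.2850i → escape time 9
(row=1, col=2): c = 0.2760 + -0.2850i → escape time 9
(row=1, col=3): c = 0.4040 + -0.2850i → escape time 9
(row=1, col=4): c = 0.5320 + -0.2850i → escape time 5
(row=1, col=5): c = 0.6600 + -0.2850i → escape time 3
(row=2, col=0): c = 0.0200 + -0.6300i → escape time 9
(row=2, col=1): c = 0.1480 + -0.6300i → escape time 9
(row=2, col=2): c = 0.2760 + -0.6300i → escape time 9
(row=2, col=3): c = 0.4040 + -0.6300i → escape time 8
(row=2, col=4): c = 0.5320 + -0.6300i → escape time 4
(row=2, col=5): c = 0.6600 + -0.6300i → escape time 3

Answer: 999754
999953
999843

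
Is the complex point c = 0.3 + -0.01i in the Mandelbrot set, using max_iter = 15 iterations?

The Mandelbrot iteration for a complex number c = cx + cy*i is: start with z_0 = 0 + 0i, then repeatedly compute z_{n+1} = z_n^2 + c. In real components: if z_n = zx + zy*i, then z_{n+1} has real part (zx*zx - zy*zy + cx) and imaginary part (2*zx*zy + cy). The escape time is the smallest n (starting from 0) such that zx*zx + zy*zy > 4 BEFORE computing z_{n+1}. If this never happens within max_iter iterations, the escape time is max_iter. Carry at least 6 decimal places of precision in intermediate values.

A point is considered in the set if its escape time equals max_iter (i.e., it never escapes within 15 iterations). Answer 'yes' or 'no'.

z_0 = 0 + 0i, c = 0.3000 + -0.0100i
Iter 1: z = 0.3000 + -0.0100i, |z|^2 = 0.0901
Iter 2: z = 0.3899 + -0.0160i, |z|^2 = 0.1523
Iter 3: z = 0.4518 + -0.0225i, |z|^2 = 0.2046
Iter 4: z = 0.5036 + -0.0303i, |z|^2 = 0.2545
Iter 5: z = 0.5527 + -0.0405i, |z|^2 = 0.3071
Iter 6: z = 0.6038 + -0.0548i, |z|^2 = 0.3676
Iter 7: z = 0.6616 + -0.0762i, |z|^2 = 0.4435
Iter 8: z = 0.7319 + -0.1108i, |z|^2 = 0.5479
Iter 9: z = 0.8234 + -0.1722i, |z|^2 = 0.7076
Iter 10: z = 0.9483 + -0.2935i, |z|^2 = 0.9855
Iter 11: z = 1.1132 + -0.5668i, |z|^2 = 1.5604
Iter 12: z = 1.2180 + -1.2718i, |z|^2 = 3.1010
Iter 13: z = 0.1660 + -3.1081i, |z|^2 = 9.6878
Escaped at iteration 13

Answer: no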